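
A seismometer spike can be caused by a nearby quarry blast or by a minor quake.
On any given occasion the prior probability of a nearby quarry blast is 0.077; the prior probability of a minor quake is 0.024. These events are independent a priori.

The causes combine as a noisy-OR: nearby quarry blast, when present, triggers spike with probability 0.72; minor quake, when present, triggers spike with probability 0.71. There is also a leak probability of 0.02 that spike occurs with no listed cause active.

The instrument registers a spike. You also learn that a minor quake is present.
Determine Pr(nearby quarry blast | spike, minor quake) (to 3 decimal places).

Pr(nearby quarry blast | spike, minor quake) ≈ 0.097

Under noisy-OR, P(spike | causes) = 1 − (1−0.02)·∏(1−qᵢ) over the active causes.
Sum P(spike|·) weighted by the priors over both values of nearby quarry blast:
  P(spike | minor quake) = 0.7158*0.923 + 0.920424*0.077
        = 0.660683 + 0.070873 = 0.731556
Configurations with nearby quarry blast contribute 0.070873, so
  P(nearby quarry blast | spike, minor quake) = 0.070873 / 0.731556 ≈ 0.097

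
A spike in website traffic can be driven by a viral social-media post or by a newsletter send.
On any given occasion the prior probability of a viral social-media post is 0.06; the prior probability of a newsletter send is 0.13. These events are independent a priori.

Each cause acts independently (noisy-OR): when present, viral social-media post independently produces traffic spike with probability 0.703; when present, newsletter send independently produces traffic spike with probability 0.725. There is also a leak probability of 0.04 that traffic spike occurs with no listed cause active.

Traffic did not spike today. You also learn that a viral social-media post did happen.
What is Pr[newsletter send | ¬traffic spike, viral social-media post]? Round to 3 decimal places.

Pr[newsletter send | ¬traffic spike, viral social-media post] ≈ 0.039

Under noisy-OR, P(traffic spike | causes) = 1 − (1−0.04)·∏(1−qᵢ) over the active causes.
For the numerator, keep only newsletter send=true terms: 0.078408×0.13 = 0.010193
The normalizing constant is 0.28512×0.87 + 0.078408×0.13 = 0.258247
Posterior = 0.010193 / 0.258247 ≈ 0.039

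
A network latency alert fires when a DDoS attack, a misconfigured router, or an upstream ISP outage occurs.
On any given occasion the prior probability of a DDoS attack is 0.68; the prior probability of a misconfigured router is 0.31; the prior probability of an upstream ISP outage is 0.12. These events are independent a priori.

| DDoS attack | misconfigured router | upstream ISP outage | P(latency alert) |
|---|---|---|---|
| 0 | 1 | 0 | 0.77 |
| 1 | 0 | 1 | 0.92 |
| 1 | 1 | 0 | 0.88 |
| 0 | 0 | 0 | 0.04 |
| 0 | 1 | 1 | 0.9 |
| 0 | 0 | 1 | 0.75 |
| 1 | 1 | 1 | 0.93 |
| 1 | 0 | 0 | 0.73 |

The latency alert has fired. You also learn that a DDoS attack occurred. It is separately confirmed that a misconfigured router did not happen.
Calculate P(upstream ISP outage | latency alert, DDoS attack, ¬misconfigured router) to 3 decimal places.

P(upstream ISP outage | latency alert, DDoS attack, ¬misconfigured router) ≈ 0.147

P(latency alert | DDoS attack, ¬misconfigured router) = 0.73×0.88 + 0.92×0.12 = 0.642400 + 0.110400 = 0.752800
Of this, 0.110400 comes from 0.92×0.12 (the upstream ISP outage=true cases).
P(upstream ISP outage | latency alert, DDoS attack, ¬misconfigured router) = 0.110400 / 0.752800 ≈ 0.147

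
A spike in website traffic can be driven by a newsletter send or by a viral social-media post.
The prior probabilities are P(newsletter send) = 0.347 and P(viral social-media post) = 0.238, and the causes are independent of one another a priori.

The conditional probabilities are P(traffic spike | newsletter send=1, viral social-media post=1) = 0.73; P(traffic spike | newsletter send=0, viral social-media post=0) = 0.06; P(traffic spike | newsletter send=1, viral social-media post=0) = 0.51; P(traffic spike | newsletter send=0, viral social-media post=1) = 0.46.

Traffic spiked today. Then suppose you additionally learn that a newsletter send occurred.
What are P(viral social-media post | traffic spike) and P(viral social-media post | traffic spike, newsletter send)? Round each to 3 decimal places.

P(viral social-media post | traffic spike) ≈ 0.444; P(viral social-media post | traffic spike, newsletter send) ≈ 0.309

P(traffic spike) = 0.06·0.653·0.762 + 0.46·0.653·0.238 + 0.51·0.347·0.762 + 0.73·0.347·0.238 = 0.029855 + 0.071490 + 0.134851 + 0.060288 = 0.296484
The viral social-media post-present share is 0.071490 + 0.060288 = 0.131778.
P(viral social-media post | traffic spike) = 0.131778 / 0.296484 ≈ 0.444

Now condition on the additional information:
Enumerate both values of viral social-media post and weight by the priors:
  P(traffic spike | newsletter send) = 0.51*0.762 + 0.73*0.238
        = 0.388620 + 0.173740 = 0.562360
The terms with viral social-media post present sum to 0.173740, so
  P(viral social-media post | traffic spike, newsletter send) = 0.173740 / 0.562360 ≈ 0.309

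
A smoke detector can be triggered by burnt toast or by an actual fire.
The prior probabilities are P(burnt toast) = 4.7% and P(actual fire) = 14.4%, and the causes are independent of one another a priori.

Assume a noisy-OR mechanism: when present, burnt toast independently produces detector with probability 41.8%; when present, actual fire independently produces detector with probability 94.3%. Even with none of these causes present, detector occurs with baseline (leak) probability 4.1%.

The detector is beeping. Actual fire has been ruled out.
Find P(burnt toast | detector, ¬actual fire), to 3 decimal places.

P(burnt toast | detector, ¬actual fire) ≈ 0.347

Under noisy-OR, P(detector | causes) = 1 − (1−0.041)·∏(1−qᵢ) over the active causes.
P(detector | ¬actual fire) = 0.041·0.953 + 0.441862·0.047 = 0.039073 + 0.020768 = 0.059841
The burnt toast-present share is 0.441862·0.047 = 0.020768.
So P(burnt toast | detector, ¬actual fire) = 0.020768/0.059841 ≈ 0.347.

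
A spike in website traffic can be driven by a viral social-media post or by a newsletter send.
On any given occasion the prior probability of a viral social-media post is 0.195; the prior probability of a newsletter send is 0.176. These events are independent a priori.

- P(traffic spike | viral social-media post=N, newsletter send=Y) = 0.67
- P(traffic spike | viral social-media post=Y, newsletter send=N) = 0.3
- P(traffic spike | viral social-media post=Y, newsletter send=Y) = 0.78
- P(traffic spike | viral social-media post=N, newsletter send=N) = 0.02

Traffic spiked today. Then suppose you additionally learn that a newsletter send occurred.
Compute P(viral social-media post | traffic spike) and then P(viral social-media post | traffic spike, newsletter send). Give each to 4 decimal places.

Sum P(traffic spike|·) weighted by the priors over the 4 (viral social-media post, newsletter send) configurations:
  P(traffic spike) = 0.02·0.805·0.824 + 0.67·0.805·0.176 + 0.3·0.195·0.824 + 0.78·0.195·0.176
        = 0.013266 + 0.094926 + 0.048204 + 0.026770 = 0.183166
Configurations with viral social-media post contribute 0.074974, so
  P(viral social-media post | traffic spike) = 0.074974 / 0.183166 ≈ 0.4093

With the extra evidence:
P(traffic spike | newsletter send) = 0.67×0.805 + 0.78×0.195 = 0.539350 + 0.152100 = 0.691450
Restricting to configurations with viral social-media post present: 0.78×0.195 = 0.152100.
So P(viral social-media post | traffic spike, newsletter send) = 0.152100/0.691450 ≈ 0.2200.
The drop from 0.4093 to 0.2200 is the explaining-away (discounting) effect.

P(viral social-media post | traffic spike) ≈ 0.4093; P(viral social-media post | traffic spike, newsletter send) ≈ 0.2200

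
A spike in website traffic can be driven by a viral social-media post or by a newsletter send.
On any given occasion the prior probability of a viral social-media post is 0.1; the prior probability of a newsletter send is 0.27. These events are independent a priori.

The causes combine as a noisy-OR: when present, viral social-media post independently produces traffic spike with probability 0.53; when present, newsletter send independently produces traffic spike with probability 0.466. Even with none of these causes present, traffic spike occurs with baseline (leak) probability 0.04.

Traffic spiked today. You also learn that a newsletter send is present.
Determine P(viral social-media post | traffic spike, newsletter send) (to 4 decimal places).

Under noisy-OR, P(traffic spike | causes) = 1 − (1−0.04)·∏(1−qᵢ) over the active causes.
Numerator (weight on configurations with viral social-media post): 0.759059×0.1 = 0.075906
Denominator P(traffic spike | newsletter send): 0.48736×0.9 + 0.759059×0.1 = 0.514530
Posterior = 0.075906 / 0.514530 ≈ 0.1475

P(viral social-media post | traffic spike, newsletter send) ≈ 0.1475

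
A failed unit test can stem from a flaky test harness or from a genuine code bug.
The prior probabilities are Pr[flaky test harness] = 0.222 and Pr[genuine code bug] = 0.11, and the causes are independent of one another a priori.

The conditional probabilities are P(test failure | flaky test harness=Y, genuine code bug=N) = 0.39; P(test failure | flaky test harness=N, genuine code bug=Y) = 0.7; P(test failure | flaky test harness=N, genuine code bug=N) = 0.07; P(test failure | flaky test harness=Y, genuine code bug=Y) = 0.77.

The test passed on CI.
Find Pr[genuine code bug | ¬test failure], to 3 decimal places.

P(¬test failure) = 0.93*0.778*0.89 + 0.3*0.778*0.11 + 0.61*0.222*0.89 + 0.23*0.222*0.11 = 0.643951 + 0.025674 + 0.120524 + 0.005617 = 0.795766
Restricting to configurations with genuine code bug present: 0.025674 + 0.005617 = 0.031291.
So P(genuine code bug | ¬test failure) = 0.031291/0.795766 ≈ 0.039.

Pr[genuine code bug | ¬test failure] ≈ 0.039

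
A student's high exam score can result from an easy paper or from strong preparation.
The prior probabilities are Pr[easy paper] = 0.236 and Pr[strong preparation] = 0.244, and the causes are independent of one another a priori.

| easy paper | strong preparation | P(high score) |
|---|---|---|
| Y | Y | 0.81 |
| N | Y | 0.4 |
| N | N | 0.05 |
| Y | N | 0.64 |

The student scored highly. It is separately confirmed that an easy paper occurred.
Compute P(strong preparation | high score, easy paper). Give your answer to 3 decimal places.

P(strong preparation | high score, easy paper) ≈ 0.290

Enumerate both values of strong preparation and weight by the priors:
  P(high score | easy paper) = 0.64*0.756 + 0.81*0.244
        = 0.483840 + 0.197640 = 0.681480
Configurations with strong preparation contribute 0.197640, so
  P(strong preparation | high score, easy paper) = 0.197640 / 0.681480 ≈ 0.290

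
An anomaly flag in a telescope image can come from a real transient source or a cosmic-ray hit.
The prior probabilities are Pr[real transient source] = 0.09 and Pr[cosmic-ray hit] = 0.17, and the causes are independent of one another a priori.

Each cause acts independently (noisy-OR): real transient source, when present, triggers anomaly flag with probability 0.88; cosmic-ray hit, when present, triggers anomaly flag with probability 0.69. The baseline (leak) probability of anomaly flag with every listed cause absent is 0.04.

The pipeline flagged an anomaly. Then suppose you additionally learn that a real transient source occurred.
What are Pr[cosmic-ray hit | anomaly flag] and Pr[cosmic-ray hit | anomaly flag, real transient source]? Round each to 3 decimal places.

Pr[cosmic-ray hit | anomaly flag] ≈ 0.562; Pr[cosmic-ray hit | anomaly flag, real transient source] ≈ 0.182

Under noisy-OR, P(anomaly flag | causes) = 1 − (1−0.04)·∏(1−qᵢ) over the active causes.
Sum P(anomaly flag|·) weighted by the priors over the 4 (real transient source, cosmic-ray hit) configurations:
  P(anomaly flag) = 0.04×0.91×0.83 + 0.7024×0.91×0.17 + 0.8848×0.09×0.83 + 0.964288×0.09×0.17
        = 0.030212 + 0.108661 + 0.066095 + 0.014754 = 0.219722
Keeping only the cosmic-ray hit-present terms gives 0.123415, so
  P(cosmic-ray hit | anomaly flag) = 0.123415 / 0.219722 ≈ 0.562

With the extra evidence:
P(anomaly flag | real transient source) = 0.8848×0.83 + 0.964288×0.17 = 0.734384 + 0.163929 = 0.898313
Of this, 0.163929 comes from 0.964288×0.17 (the cosmic-ray hit=true cases).
Hence the posterior is 0.163929/0.898313 ≈ 0.182.
Conditioning on real transient source lowers the posterior on cosmic-ray hit: the classic explaining-away effect in a common-effect structure.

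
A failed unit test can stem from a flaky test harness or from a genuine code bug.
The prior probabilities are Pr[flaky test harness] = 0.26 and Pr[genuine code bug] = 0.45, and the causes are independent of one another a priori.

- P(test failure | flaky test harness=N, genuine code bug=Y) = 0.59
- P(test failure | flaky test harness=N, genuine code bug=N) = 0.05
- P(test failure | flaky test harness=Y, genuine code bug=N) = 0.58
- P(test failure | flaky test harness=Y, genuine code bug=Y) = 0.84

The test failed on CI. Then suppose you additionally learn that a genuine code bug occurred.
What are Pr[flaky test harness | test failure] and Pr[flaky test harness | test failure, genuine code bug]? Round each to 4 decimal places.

Pr[flaky test harness | test failure] ≈ 0.4553; Pr[flaky test harness | test failure, genuine code bug] ≈ 0.3334

P(test failure) = 0.05·0.74·0.55 + 0.59·0.74·0.45 + 0.58·0.26·0.55 + 0.84·0.26·0.45 = 0.020350 + 0.196470 + 0.082940 + 0.098280 = 0.398040
Restricting to configurations with flaky test harness present: 0.082940 + 0.098280 = 0.181220.
P(flaky test harness | test failure) = 0.181220 / 0.398040 ≈ 0.4553

Now condition on the additional information:
For the numerator, keep only flaky test harness=true terms: 0.84*0.26 = 0.218400
Normalizer over all consistent configurations: 0.59*0.74 + 0.84*0.26 = 0.655000
P(flaky test harness | test failure, genuine code bug) = 0.218400/0.655000 ≈ 0.3334
Conditioning on genuine code bug lowers the posterior on flaky test harness: the classic explaining-away effect in a common-effect structure.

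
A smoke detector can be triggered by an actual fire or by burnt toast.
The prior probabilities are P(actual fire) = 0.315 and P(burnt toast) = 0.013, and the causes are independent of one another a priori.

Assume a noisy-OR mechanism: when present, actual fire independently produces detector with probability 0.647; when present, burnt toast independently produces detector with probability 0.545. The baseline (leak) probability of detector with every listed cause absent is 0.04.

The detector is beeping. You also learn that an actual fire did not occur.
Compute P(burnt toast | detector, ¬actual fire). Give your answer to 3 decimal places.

Under noisy-OR, P(detector | causes) = 1 − (1−0.04)·∏(1−qᵢ) over the active causes.
Weight on burnt toast=true, given the evidence: 0.5632×0.013 = 0.007322
Denominator P(detector | ¬actual fire): 0.04×0.987 + 0.5632×0.013 = 0.046802
P(burnt toast | detector, ¬actual fire) = 0.007322/0.046802 ≈ 0.156

P(burnt toast | detector, ¬actual fire) ≈ 0.156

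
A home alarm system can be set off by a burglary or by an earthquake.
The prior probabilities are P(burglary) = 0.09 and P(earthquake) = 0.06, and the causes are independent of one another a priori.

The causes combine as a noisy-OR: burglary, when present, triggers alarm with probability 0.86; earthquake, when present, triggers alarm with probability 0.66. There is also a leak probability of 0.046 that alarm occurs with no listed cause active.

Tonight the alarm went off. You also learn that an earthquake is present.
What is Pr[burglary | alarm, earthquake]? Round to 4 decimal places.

Pr[burglary | alarm, earthquake] ≈ 0.1226

Under noisy-OR, P(alarm | causes) = 1 − (1−0.046)·∏(1−qᵢ) over the active causes.
Sum P(alarm|·) weighted by the priors over both values of burglary:
  P(alarm | earthquake) = 0.67564·0.91 + 0.95459·0.09
        = 0.614832 + 0.085913 = 0.700745
Keeping only the burglary-present terms gives 0.085913, so
  P(burglary | alarm, earthquake) = 0.085913 / 0.700745 ≈ 0.1226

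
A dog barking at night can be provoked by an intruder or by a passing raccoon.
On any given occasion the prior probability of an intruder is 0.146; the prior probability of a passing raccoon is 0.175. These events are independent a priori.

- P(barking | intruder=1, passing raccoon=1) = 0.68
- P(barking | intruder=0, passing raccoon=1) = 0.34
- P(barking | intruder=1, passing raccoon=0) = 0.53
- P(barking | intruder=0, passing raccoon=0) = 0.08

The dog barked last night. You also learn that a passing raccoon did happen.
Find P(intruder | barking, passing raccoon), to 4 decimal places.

P(intruder | barking, passing raccoon) ≈ 0.2548

P(barking | passing raccoon) = 0.34*0.854 + 0.68*0.146 = 0.290360 + 0.099280 = 0.389640
Of this, 0.099280 comes from 0.68*0.146 (the intruder=true cases).
So P(intruder | barking, passing raccoon) = 0.099280/0.389640 ≈ 0.2548.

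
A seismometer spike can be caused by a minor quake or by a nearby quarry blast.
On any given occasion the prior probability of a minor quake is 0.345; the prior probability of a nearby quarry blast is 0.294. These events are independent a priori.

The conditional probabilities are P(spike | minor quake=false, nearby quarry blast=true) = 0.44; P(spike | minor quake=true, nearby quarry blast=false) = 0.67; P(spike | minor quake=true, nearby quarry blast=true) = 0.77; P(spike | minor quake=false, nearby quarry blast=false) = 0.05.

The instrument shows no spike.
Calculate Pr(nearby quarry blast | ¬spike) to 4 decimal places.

For the numerator, keep only nearby quarry blast=true terms: 0.107839 + 0.023329 = 0.131168
Normalizer over all consistent configurations: 0.95×0.655×0.706 + 0.56×0.655×0.294 + 0.33×0.345×0.706 + 0.23×0.345×0.294 = 0.650854
P(nearby quarry blast | ¬spike) = 0.131168/0.650854 ≈ 0.2015

Pr(nearby quarry blast | ¬spike) ≈ 0.2015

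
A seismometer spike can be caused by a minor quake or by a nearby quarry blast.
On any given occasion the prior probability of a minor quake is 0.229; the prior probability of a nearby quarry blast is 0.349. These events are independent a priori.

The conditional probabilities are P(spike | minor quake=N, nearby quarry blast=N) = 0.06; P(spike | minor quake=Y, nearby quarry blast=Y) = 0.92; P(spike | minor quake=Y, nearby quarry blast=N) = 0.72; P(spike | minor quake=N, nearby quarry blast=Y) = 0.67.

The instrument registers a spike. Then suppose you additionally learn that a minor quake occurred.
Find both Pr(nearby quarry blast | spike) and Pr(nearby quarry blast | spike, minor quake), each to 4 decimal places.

Enumerate the 4 (minor quake, nearby quarry blast) configurations and weight by the priors:
  P(spike) = 0.06*0.771*0.651 + 0.67*0.771*0.349 + 0.72*0.229*0.651 + 0.92*0.229*0.349
        = 0.030115 + 0.180283 + 0.107337 + 0.073527 = 0.391262
The terms with nearby quarry blast present sum to 0.253810, so
  P(nearby quarry blast | spike) = 0.253810 / 0.391262 ≈ 0.6487

With the extra evidence:
P(spike | minor quake) = 0.72·0.651 + 0.92·0.349 = 0.468720 + 0.321080 = 0.789800
Of this, 0.321080 comes from 0.92·0.349 (the nearby quarry blast=true cases).
So P(nearby quarry blast | spike, minor quake) = 0.321080/0.789800 ≈ 0.4065.

Pr(nearby quarry blast | spike) ≈ 0.6487; Pr(nearby quarry blast | spike, minor quake) ≈ 0.4065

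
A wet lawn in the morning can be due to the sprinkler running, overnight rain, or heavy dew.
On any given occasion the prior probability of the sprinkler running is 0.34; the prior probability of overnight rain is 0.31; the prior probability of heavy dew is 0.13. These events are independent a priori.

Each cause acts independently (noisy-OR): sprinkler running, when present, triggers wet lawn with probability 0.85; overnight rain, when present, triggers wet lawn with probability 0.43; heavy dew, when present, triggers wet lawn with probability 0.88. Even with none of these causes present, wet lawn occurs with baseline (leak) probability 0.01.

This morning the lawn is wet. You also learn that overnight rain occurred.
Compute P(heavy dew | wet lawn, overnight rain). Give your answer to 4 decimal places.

P(heavy dew | wet lawn, overnight rain) ≈ 0.1919

Under noisy-OR, P(wet lawn | causes) = 1 − (1−0.01)·∏(1−qᵢ) over the active causes.
P(wet lawn | overnight rain) = 0.4357×0.66×0.87 + 0.932284×0.66×0.13 + 0.915355×0.34×0.87 + 0.989843×0.34×0.13 = 0.250179 + 0.079990 + 0.270762 + 0.043751 = 0.644682
Restricting to configurations with heavy dew present: 0.079990 + 0.043751 = 0.123741.
Hence the posterior is 0.123741/0.644682 ≈ 0.1919.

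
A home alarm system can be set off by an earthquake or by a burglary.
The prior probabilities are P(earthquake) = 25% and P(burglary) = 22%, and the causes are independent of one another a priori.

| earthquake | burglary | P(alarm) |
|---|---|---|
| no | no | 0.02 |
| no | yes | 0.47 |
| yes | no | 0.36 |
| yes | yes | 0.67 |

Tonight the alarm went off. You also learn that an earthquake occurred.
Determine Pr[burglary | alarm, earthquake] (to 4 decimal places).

P(alarm | earthquake) = 0.36×0.78 + 0.67×0.22 = 0.280800 + 0.147400 = 0.428200
Restricting to configurations with burglary present: 0.67×0.22 = 0.147400.
Hence the posterior is 0.147400/0.428200 ≈ 0.3442.

Pr[burglary | alarm, earthquake] ≈ 0.3442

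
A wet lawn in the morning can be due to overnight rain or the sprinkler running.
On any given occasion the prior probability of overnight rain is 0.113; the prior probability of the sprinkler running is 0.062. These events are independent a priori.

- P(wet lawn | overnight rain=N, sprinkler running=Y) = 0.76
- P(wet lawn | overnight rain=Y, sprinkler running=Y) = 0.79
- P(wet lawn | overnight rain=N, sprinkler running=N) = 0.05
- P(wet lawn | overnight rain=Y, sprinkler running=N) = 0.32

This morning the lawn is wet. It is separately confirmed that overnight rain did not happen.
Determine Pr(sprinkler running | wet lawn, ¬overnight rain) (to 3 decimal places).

Pr(sprinkler running | wet lawn, ¬overnight rain) ≈ 0.501

Enumerate both values of sprinkler running and weight by the priors:
  P(wet lawn | ¬overnight rain) = 0.05×0.938 + 0.76×0.062
        = 0.046900 + 0.047120 = 0.094020
The terms with sprinkler running present sum to 0.047120, so
  P(sprinkler running | wet lawn, ¬overnight rain) = 0.047120 / 0.094020 ≈ 0.501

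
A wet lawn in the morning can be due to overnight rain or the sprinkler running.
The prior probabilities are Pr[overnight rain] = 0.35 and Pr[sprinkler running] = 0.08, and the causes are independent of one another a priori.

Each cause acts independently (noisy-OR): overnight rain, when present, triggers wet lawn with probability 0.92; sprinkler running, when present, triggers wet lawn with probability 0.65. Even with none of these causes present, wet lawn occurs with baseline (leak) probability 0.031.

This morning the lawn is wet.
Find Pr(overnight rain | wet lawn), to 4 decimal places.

Under noisy-OR, P(wet lawn | causes) = 1 − (1−0.031)·∏(1−qᵢ) over the active causes.
P(wet lawn) = 0.031×0.65×0.92 + 0.66085×0.65×0.08 + 0.92248×0.35×0.92 + 0.972868×0.35×0.08 = 0.018538 + 0.034364 + 0.297039 + 0.027240 = 0.377181
Restricting to configurations with overnight rain present: 0.297039 + 0.027240 = 0.324279.
So P(overnight rain | wet lawn) = 0.324279/0.377181 ≈ 0.8597.

Pr(overnight rain | wet lawn) ≈ 0.8597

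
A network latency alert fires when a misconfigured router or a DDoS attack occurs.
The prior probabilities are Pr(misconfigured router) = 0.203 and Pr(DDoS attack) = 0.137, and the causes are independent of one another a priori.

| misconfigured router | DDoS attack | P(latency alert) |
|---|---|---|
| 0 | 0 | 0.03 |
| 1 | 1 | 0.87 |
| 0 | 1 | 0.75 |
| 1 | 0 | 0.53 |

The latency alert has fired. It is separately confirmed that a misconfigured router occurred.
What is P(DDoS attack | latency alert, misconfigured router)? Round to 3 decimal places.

P(latency alert | misconfigured router) = 0.53×0.863 + 0.87×0.137 = 0.457390 + 0.119190 = 0.576580
Of this, 0.119190 comes from 0.87×0.137 (the DDoS attack=true cases).
So P(DDoS attack | latency alert, misconfigured router) = 0.119190/0.576580 ≈ 0.207.

P(DDoS attack | latency alert, misconfigured router) ≈ 0.207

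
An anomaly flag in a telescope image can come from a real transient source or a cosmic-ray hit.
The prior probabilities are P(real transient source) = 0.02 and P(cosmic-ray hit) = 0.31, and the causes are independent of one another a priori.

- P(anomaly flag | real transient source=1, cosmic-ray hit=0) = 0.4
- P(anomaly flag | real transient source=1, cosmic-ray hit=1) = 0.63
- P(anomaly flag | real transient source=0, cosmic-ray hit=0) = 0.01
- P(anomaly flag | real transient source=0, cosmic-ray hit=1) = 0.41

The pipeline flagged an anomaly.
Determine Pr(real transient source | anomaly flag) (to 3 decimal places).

Enumerate the 4 (real transient source, cosmic-ray hit) configurations and weight by the priors:
  P(anomaly flag) = 0.01×0.98×0.69 + 0.41×0.98×0.31 + 0.4×0.02×0.69 + 0.63×0.02×0.31
        = 0.006762 + 0.124558 + 0.005520 + 0.003906 = 0.140746
The terms with real transient source present sum to 0.009426, so
  P(real transient source | anomaly flag) = 0.009426 / 0.140746 ≈ 0.067

Pr(real transient source | anomaly flag) ≈ 0.067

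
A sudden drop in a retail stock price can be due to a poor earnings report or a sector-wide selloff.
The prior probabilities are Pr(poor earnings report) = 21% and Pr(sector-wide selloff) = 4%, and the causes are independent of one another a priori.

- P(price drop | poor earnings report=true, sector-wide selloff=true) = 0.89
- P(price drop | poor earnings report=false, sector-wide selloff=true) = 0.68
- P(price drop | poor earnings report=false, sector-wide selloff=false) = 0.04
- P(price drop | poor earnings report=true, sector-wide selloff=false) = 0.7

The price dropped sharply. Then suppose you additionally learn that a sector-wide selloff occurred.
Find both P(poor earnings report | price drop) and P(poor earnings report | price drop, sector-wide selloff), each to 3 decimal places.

P(price drop) = 0.04·0.79·0.96 + 0.68·0.79·0.04 + 0.7·0.21·0.96 + 0.89·0.21·0.04 = 0.030336 + 0.021488 + 0.141120 + 0.007476 = 0.200420
Restricting to configurations with poor earnings report present: 0.141120 + 0.007476 = 0.148596.
So P(poor earnings report | price drop) = 0.148596/0.200420 ≈ 0.741.

With the extra evidence:
Weight on poor earnings report=true, given the evidence: 0.89×0.21 = 0.186900
The normalizing constant is 0.68×0.79 + 0.89×0.21 = 0.724100
Posterior = 0.186900 / 0.724100 ≈ 0.258
— sector-wide selloff explains away the evidence for poor earnings report.

P(poor earnings report | price drop) ≈ 0.741; P(poor earnings report | price drop, sector-wide selloff) ≈ 0.258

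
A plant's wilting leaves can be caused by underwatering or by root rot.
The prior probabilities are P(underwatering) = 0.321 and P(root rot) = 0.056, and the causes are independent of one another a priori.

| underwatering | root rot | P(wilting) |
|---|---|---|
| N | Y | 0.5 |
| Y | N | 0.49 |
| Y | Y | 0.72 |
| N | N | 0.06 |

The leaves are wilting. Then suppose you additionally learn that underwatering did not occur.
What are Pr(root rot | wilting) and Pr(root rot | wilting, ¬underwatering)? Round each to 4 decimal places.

Pr(root rot | wilting) ≈ 0.1460; Pr(root rot | wilting, ¬underwatering) ≈ 0.3308

Numerator (weight on configurations with root rot): 0.019012 + 0.012943 = 0.031955
The normalizing constant is 0.06×0.679×0.944 + 0.5×0.679×0.056 + 0.49×0.321×0.944 + 0.72×0.321×0.056 = 0.218896
Posterior = 0.031955 / 0.218896 ≈ 0.1460

Now condition on the additional information:
Sum P(wilting|·) weighted by the priors over both values of root rot:
  P(wilting | ¬underwatering) = 0.06·0.944 + 0.5·0.056
        = 0.056640 + 0.028000 = 0.084640
Keeping only the root rot-present terms gives 0.028000, so
  P(root rot | wilting, ¬underwatering) = 0.028000 / 0.084640 ≈ 0.3308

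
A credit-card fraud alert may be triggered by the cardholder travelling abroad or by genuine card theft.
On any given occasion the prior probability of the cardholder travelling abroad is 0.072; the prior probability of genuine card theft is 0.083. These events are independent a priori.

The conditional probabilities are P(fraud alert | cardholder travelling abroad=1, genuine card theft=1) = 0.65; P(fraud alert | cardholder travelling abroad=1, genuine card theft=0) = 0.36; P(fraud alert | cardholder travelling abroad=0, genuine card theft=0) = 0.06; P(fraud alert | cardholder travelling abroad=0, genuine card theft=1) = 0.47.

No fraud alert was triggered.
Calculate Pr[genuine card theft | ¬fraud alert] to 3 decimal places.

Pr[genuine card theft | ¬fraud alert] ≈ 0.048

By total probability over the 4 (cardholder travelling abroad, genuine card theft) configurations:
  P(¬fraud alert) = 0.94·0.928·0.917 + 0.53·0.928·0.083 + 0.64·0.072·0.917 + 0.35·0.072·0.083
        = 0.799917 + 0.040823 + 0.042255 + 0.002092 = 0.885087
The terms with genuine card theft present sum to 0.042915, so
  P(genuine card theft | ¬fraud alert) = 0.042915 / 0.885087 ≈ 0.048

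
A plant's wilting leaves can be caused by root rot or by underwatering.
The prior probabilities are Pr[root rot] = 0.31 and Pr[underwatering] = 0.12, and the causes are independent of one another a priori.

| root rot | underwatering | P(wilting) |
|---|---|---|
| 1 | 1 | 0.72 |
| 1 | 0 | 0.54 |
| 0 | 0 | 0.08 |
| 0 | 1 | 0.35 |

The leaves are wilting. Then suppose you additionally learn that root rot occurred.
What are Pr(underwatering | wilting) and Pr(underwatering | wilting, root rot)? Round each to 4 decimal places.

Pr(underwatering | wilting) ≈ 0.2216; Pr(underwatering | wilting, root rot) ≈ 0.1538

Enumerate the 4 (root rot, underwatering) configurations and weight by the priors:
  P(wilting) = 0.08·0.69·0.88 + 0.35·0.69·0.12 + 0.54·0.31·0.88 + 0.72·0.31·0.12
        = 0.048576 + 0.028980 + 0.147312 + 0.026784 = 0.251652
Keeping only the underwatering-present terms gives 0.055764, so
  P(underwatering | wilting) = 0.055764 / 0.251652 ≈ 0.2216

Now also conditioning on root rot=true:
P(wilting | root rot) = 0.54*0.88 + 0.72*0.12 = 0.475200 + 0.086400 = 0.561600
Of this, 0.086400 comes from 0.72*0.12 (the underwatering=true cases).
Hence the posterior is 0.086400/0.561600 ≈ 0.1538.
The drop from 0.2216 to 0.1538 is the explaining-away (discounting) effect.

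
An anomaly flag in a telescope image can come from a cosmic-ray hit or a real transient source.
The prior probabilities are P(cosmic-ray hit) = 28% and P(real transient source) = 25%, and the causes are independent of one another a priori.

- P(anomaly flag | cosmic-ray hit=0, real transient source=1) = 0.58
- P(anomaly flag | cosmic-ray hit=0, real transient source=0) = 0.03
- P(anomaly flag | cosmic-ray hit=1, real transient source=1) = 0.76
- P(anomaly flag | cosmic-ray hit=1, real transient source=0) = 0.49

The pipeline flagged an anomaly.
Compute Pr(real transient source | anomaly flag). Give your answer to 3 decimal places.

P(anomaly flag) = 0.03×0.72×0.75 + 0.58×0.72×0.25 + 0.49×0.28×0.75 + 0.76×0.28×0.25 = 0.016200 + 0.104400 + 0.102900 + 0.053200 = 0.276700
The real transient source-present share is 0.104400 + 0.053200 = 0.157600.
So P(real transient source | anomaly flag) = 0.157600/0.276700 ≈ 0.570.

Pr(real transient source | anomaly flag) ≈ 0.570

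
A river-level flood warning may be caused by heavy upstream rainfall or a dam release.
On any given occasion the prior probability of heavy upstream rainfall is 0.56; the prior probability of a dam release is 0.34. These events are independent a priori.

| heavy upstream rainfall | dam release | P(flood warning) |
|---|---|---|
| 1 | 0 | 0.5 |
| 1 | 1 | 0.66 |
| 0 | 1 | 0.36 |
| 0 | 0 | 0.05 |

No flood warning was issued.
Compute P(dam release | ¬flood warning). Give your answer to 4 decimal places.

P(¬flood warning) = 0.95·0.44·0.66 + 0.64·0.44·0.34 + 0.5·0.56·0.66 + 0.34·0.56·0.34 = 0.275880 + 0.095744 + 0.184800 + 0.064736 = 0.621160
The dam release-present share is 0.095744 + 0.064736 = 0.160480.
P(dam release | ¬flood warning) = 0.160480 / 0.621160 ≈ 0.2584

P(dam release | ¬flood warning) ≈ 0.2584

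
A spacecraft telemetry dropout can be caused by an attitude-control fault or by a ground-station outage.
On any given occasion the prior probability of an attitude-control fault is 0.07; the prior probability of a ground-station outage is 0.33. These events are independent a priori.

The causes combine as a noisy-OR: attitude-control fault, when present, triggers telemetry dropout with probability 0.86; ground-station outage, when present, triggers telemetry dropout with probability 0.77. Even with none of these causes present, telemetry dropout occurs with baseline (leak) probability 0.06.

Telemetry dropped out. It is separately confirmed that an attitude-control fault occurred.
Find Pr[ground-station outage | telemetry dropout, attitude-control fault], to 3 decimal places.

Pr[ground-station outage | telemetry dropout, attitude-control fault] ≈ 0.355

Under noisy-OR, P(telemetry dropout | causes) = 1 − (1−0.06)·∏(1−qᵢ) over the active causes.
P(telemetry dropout | attitude-control fault) = 0.8684·0.67 + 0.969732·0.33 = 0.581828 + 0.320012 = 0.901840
Restricting to configurations with ground-station outage present: 0.969732·0.33 = 0.320012.
Hence the posterior is 0.320012/0.901840 ≈ 0.355.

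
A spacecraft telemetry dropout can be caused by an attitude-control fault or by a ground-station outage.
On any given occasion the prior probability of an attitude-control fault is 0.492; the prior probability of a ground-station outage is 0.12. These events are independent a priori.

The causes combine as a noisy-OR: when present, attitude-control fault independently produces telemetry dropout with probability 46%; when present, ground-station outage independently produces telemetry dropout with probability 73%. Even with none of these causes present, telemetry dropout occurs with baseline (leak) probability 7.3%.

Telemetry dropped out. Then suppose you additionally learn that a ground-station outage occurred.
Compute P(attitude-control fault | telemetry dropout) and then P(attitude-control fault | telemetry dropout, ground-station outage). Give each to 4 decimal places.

P(attitude-control fault | telemetry dropout) ≈ 0.7733; P(attitude-control fault | telemetry dropout, ground-station outage) ≈ 0.5277

Under noisy-OR, P(telemetry dropout | causes) = 1 − (1−0.073)·∏(1−qᵢ) over the active causes.
Weight on attitude-control fault=true, given the evidence: 0.216229 + 0.051060 = 0.267289
Denominator P(telemetry dropout): 0.073×0.508×0.88 + 0.74971×0.508×0.12 + 0.49942×0.492×0.88 + 0.864843×0.492×0.12 = 0.345625
P(attitude-control fault | telemetry dropout) = 0.267289/0.345625 ≈ 0.7733

Now also conditioning on ground-station outage=true:
P(telemetry dropout | ground-station outage) = 0.74971*0.508 + 0.864843*0.492 = 0.380853 + 0.425503 = 0.806356
The attitude-control fault-present share is 0.864843*0.492 = 0.425503.
P(attitude-control fault | telemetry dropout, ground-station outage) = 0.425503 / 0.806356 ≈ 0.5277
Conditioning on ground-station outage lowers the posterior on attitude-control fault: the classic explaining-away effect in a common-effect structure.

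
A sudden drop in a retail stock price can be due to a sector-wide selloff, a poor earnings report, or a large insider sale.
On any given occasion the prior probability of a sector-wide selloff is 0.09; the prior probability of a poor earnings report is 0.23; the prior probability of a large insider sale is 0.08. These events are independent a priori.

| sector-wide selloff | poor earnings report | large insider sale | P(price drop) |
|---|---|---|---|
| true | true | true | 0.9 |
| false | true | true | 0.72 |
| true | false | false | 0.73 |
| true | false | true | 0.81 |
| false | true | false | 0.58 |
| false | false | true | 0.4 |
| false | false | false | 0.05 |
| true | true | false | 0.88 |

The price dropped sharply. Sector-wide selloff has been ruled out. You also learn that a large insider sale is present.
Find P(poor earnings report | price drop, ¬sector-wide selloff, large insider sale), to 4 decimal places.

P(poor earnings report | price drop, ¬sector-wide selloff, large insider sale) ≈ 0.3497

For the numerator, keep only poor earnings report=true terms: 0.72×0.23 = 0.165600
The normalizing constant is 0.4×0.77 + 0.72×0.23 = 0.473600
Posterior = 0.165600 / 0.473600 ≈ 0.3497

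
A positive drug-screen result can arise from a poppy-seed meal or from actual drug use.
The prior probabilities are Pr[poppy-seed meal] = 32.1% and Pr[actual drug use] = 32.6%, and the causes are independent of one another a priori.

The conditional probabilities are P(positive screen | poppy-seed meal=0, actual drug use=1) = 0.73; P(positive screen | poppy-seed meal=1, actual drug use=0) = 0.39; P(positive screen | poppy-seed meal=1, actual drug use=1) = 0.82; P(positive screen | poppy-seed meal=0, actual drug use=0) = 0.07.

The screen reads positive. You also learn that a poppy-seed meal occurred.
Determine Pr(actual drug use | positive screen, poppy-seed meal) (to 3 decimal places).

Sum P(positive screen|·) weighted by the priors over both values of actual drug use:
  P(positive screen | poppy-seed meal) = 0.39·0.674 + 0.82·0.326
        = 0.262860 + 0.267320 = 0.530180
Configurations with actual drug use contribute 0.267320, so
  P(actual drug use | positive screen, poppy-seed meal) = 0.267320 / 0.530180 ≈ 0.504

Pr(actual drug use | positive screen, poppy-seed meal) ≈ 0.504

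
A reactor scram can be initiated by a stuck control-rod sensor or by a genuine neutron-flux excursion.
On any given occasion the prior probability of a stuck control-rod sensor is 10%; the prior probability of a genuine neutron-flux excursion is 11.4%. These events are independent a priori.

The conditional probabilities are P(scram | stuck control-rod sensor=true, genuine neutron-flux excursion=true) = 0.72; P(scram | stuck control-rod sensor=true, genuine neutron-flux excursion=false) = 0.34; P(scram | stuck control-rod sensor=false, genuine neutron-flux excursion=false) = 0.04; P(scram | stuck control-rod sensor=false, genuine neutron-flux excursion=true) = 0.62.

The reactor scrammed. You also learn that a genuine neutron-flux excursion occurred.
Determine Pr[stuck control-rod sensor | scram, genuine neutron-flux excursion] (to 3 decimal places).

By total probability over both values of stuck control-rod sensor:
  P(scram | genuine neutron-flux excursion) = 0.62·0.9 + 0.72·0.1
        = 0.558000 + 0.072000 = 0.630000
Configurations with stuck control-rod sensor contribute 0.072000, so
  P(stuck control-rod sensor | scram, genuine neutron-flux excursion) = 0.072000 / 0.630000 ≈ 0.114

Pr[stuck control-rod sensor | scram, genuine neutron-flux excursion] ≈ 0.114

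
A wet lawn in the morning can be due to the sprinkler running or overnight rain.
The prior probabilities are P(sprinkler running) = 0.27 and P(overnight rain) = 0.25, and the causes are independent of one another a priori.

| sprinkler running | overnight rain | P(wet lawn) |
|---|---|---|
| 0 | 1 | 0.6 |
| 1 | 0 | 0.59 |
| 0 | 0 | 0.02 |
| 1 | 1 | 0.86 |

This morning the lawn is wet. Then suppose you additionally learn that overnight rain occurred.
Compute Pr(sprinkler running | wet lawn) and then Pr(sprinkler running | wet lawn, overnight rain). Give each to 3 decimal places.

Pr(sprinkler running | wet lawn) ≈ 0.596; Pr(sprinkler running | wet lawn, overnight rain) ≈ 0.346

Weight on sprinkler running=true, given the evidence: 0.119475 + 0.058050 = 0.177525
The normalizing constant is 0.02*0.73*0.75 + 0.6*0.73*0.25 + 0.59*0.27*0.75 + 0.86*0.27*0.25 = 0.297975
Posterior = 0.177525 / 0.297975 ≈ 0.596

Now condition on the additional information:
By total probability over both values of sprinkler running:
  P(wet lawn | overnight rain) = 0.6×0.73 + 0.86×0.27
        = 0.438000 + 0.232200 = 0.670200
Keeping only the sprinkler running-present terms gives 0.232200, so
  P(sprinkler running | wet lawn, overnight rain) = 0.232200 / 0.670200 ≈ 0.346
The drop from 0.596 to 0.346 is the explaining-away (discounting) effect.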